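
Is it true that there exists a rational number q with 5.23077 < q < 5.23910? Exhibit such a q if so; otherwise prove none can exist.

q = 89/17

Scale by 17: the interval becomes (88.92309, 89.06470), which contains the integer 89.
Hence 89/17 is a rational number with 5.23077 < 89/17 < 5.23910.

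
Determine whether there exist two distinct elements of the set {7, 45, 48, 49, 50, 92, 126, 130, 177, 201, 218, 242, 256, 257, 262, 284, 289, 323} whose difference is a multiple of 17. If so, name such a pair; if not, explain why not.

7 mod 17 = 7 and 92 mod 17 = 7, so 92 − 7 = 85 = 5·17.

Yes: 7 and 92.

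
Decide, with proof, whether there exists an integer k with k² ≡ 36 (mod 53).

Take k = 6. Then 6² = 36, and since 0 ≤ 36 < 53 this is already reduced: 6² ≡ 36 (mod 53).

k = 6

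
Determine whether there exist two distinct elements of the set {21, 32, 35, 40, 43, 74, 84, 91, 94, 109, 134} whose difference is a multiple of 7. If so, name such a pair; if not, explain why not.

21 and 35 are such a pair.

Both 21 and 35 leave remainder 0 on division by 7; their difference 14 = 2·7 is a multiple of 7.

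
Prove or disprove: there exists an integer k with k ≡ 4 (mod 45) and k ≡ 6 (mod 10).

No, no such integer exists.

gcd(45, 10) = 5. If k ≡ 4 (mod 45) and k ≡ 6 (mod 10), then k ≡ 4 (mod 5) and k ≡ 6 (mod 5).
But 4 mod 5 = 4 while 6 mod 5 = 1, a contradiction.
So no integer satisfies both congruences.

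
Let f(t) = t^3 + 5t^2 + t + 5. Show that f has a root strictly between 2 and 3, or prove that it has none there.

f(2) = 35 and f(3) = 80, both positive, so a sign-change argument is unavailable; we show f keeps this sign on the whole interval.
Substitute t = 2 + u, where 0 < u < 1 on the interval. Expanding, f(2 + u) = u^3 + 11u^2 + 33u + 35.
All 4 nonzero coefficients of this polynomial in u are positive; hence for u > 0 the value is a sum of positive terms (the constant 35 among them).
So f is strictly positive on (2, 3); no root exists in the interval.

No.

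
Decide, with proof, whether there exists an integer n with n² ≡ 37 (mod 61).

There is no such integer.

61 is prime, so by Euler's criterion 37 is a square mod 61 iff 37^((61−1)/2) = 37^30 ≡ 1 (mod 61).
Squaring successively (mod 61): 37^2 = 1369 ≡ 27; 37^4 ≡ 27² = 729 ≡ 58; 37^8 ≡ 58² = 3364 ≡ 9; 37^16 ≡ 9² = 81 ≡ 20.
Since 30 = 16 + 8 + 4 + 2, 37^30 ≡ 20 · 9 · 58 · 27; multiplying out mod 61: 20·9 = 180 ≡ 58, then 58·58 = 3364 ≡ 9, then 9·27 = 243 ≡ 60. Thus 37^30 ≡ 60 ≡ −1 (mod 61).
By Euler's criterion 37 is a quadratic non-residue mod 61: no n satisfies n² ≡ 37 (mod 61).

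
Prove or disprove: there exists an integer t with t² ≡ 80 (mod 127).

Apply Euler's criterion with the prime 127: 80 is a quadratic residue iff 80^63 ≡ 1 (mod 127), and a non-residue iff it is ≡ −1.
Squaring successively (mod 127): 80^2 = 6400 ≡ 50; 80^4 ≡ 50² = 2500 ≡ 87; 80^8 ≡ 87² = 7569 ≡ 76; 80^16 ≡ 76² = 5776 ≡ 61; 80^32 ≡ 61² = 3721 ≡ 38.
Since 63 = 32 + 16 + 8 + 4 + 2 + 1, 80^63 ≡ 38 · 61 · 76 · 87 · 50 · 80; multiplying out mod 127: 38·61 = 2318 ≡ 32, then 32·76 = 2432 ≡ 19, then 19·87 = 1653 ≡ 2, then 2·50 = 100 ≡ 100, then 100·80 = 8000 ≡ 126. Thus 80^63 ≡ 126 ≡ −1 (mod 127).
By Euler's criterion 80 is a quadratic non-residue mod 127: no t satisfies t² ≡ 80 (mod 127).

No such integer exists.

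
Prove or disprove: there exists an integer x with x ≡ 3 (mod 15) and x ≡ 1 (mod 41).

Since 15 and 41 share no common factor, CRT says the pair of congruences has a solution (unique mod 615).
Write x = 3 + 15t and require 3 + 15t ≡ 1 (mod 41), i.e. 15t ≡ 39 (mod 41).
Note 15·11 = 165 ≡ 1 (mod 41) (as 165 − 1 = 4·41), so 15⁻¹ ≡ 11.
Multiplying by 11: t ≡ 11·39 = 429 ≡ 19 (mod 41).
With t = 19: x = 3 + 15·19 = 288.
Verify: 288 = 19·15 + 3 and 288 = 7·41 + 1. ✓

x = 288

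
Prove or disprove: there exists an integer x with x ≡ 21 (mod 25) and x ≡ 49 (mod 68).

Since 25 and 68 share no common factor, CRT says the pair of congruences has a solution (unique mod 1700).
Any solution of the first congruence is x = 21 + 25t; substituting into the second, 25t ≡ 49 − 21 ≡ 28 (mod 68).
To invert 25 modulo 68: 68 = 2·25 + 18, 25 = 1·18 + 7, 18 = 2·7 + 4, 7 = 1·4 + 3, 4 = 1·3 + 1, 3 = 3·1 + 0, and unwinding, 1 = 4 − 1·3 = 4 − (7 − 1·4) = −7 + 2·4 = −7 + 2·(18 − 2·7) = 2·18 − 5·7 = 2·18 − 5·(25 − 1·18) = −5·25 + 7·18 = −5·25 + 7·(68 − 2·25) = 7·68 − 19·25. Thus 25⁻¹ ≡ -19 ≡ 49 (mod 68).
Therefore t ≡ 49·28 = 1372 ≡ 12 (mod 68).
Taking t = 12 gives x = 21 + 25·12 = 321.
Check: 321 mod 25 = 21, 321 mod 68 = 49. ✓

x = 321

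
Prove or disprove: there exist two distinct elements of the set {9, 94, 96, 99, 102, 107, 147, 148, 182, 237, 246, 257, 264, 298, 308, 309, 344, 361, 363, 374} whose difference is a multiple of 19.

9 and 237 are such a pair.

Reduce each element mod 19: 9↦9, 94↦18, 96↦1, 99↦4, 102↦7, 107↦12, 147↦14, 148↦15, 182↦11, 237↦9, 246↦18, 257↦10, 264↦17, 298↦13, 308↦4, 309↦5, 344↦2, 361↦0, 363↦2, 374↦13. The residue 9 repeats (at 9 and 237), and 237 − 9 = 228 = 12·19.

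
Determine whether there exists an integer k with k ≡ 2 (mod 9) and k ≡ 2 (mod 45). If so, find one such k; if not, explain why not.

k = 2

The moduli are not coprime: gcd(9, 45) = 9. Compatibility requires 9 ∣ (2 − 2) = 0, which holds, so solutions exist.
The smallest candidate k = 2 works directly: 2 ≡ 2 (mod 45).
Verify: 2 = 0·9 + 2 and 2 = 0·45 + 2. ✓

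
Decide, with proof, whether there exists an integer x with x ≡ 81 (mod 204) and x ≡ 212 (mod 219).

There is no such integer.

Both moduli are multiples of 3 = gcd(204, 219), so any solution would satisfy x ≡ 81 and x ≡ 212 modulo 3 simultaneously.
However 81 ≡ 0 and 212 ≡ 2 (mod 3), and 0 ≠ 2.
Hence the system has no solution.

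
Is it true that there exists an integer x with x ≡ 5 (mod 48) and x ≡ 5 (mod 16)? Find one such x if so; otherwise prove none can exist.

x = 5

The moduli are not coprime: gcd(48, 16) = 16. Compatibility requires 16 ∣ (5 − 5) = 0, which holds, so solutions exist.
The smallest candidate x = 5 works directly: 5 ≡ 5 (mod 16).
Check: 5 mod 48 = 5, 5 mod 16 = 5. ✓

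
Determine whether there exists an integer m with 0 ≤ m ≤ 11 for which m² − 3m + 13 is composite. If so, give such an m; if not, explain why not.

No such integer m in that range exists.

The values for m = 0, 1, …, 11 are 13, 11, 11, 13, 17, 23, 31, 41, 53, 67, 83, 101, and each of these is prime.
So no value in the range makes the expression composite.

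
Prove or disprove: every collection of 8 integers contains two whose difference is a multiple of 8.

No, the set {37, 38, 39, 40, 41, 42, 43, 44} is a counterexample.

Consider the 8 integers 37, 38, …, 44. They lie in distinct residue classes modulo 8, since 8 ≤ 8.
Any two of them differ by at most 7 < 8 and by at least 1, so no difference is a multiple of 8.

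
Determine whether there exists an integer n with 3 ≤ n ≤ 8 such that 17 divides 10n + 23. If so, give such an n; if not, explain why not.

No such integer n in that range exists.

For n = 3, 4, …, 8 the values of 10n + 23 modulo 17 are 2, 12, 5, 15, 8, 1 respectively.
Since 0 is absent from this list, 17 ∤ 10n + 23 for every n with 3 ≤ n ≤ 8.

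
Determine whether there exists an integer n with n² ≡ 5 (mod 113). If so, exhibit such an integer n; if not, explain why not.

There is no such integer.

Apply Euler's criterion with the prime 113: 5 is a quadratic residue iff 5^56 ≡ 1 (mod 113), and a non-residue iff it is ≡ −1.
Squaring successively (mod 113): 5^2 = 25 ≡ 25; 5^4 ≡ 25² = 625 ≡ 60; 5^8 ≡ 60² = 3600 ≡ 97; 5^16 ≡ 97² = 9409 ≡ 30; 5^32 ≡ 30² = 900 ≡ 109.
Since 56 = 32 + 16 + 8, 5^56 ≡ 109 · 30 · 97; multiplying out mod 113: 109·30 = 3270 ≡ 106, then 106·97 = 10282 ≡ 112. Thus 5^56 ≡ 112 ≡ −1 (mod 113).
By Euler's criterion 5 is a quadratic non-residue mod 113: no n satisfies n² ≡ 5 (mod 113).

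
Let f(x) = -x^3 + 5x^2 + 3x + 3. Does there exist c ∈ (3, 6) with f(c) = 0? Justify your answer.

f(3) = 30 and f(6) = -15, which have opposite signs.
f is continuous everywhere (it is a polynomial), in particular on [3, 6].
By the Intermediate Value Theorem f must vanish at some point of (3, 6).

Such a root exists.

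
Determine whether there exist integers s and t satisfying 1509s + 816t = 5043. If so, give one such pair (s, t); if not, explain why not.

s = 231, t = -421

Since gcd(1509, 816) = 3 and 5043 = 3·1681, Bézout's identity guarantees a solution.
Dividing through by 3 reduces the equation to 503s + 272t = 1681.
Euclidean algorithm: 503 = 1·272 + 231, 272 = 1·231 + 41, 231 = 5·41 + 26, 41 = 1·26 + 15, 26 = 1·15 + 11, 15 = 1·11 + 4, 11 = 2·4 + 3, 4 = 1·3 + 1, 3 = 3·1 + 0.
Unwinding: 1 = 4 − 1·3 = 4 − (11 − 2·4) = −11 + 3·4 = −11 + 3·(15 − 1·11) = 3·15 − 4·11 = 3·15 − 4·(26 − 1·15) = −4·26 + 7·15 = −4·26 + 7·(41 − 1·26) = 7·41 − 11·26 = 7·41 − 11·(231 − 5·41) = −11·231 + 62·41 = −11·231 + 62·(272 − 1·231) = 62·272 − 73·231 = 62·272 − 73·(503 − 1·272) = −73·503 + 135·272, i.e. 503·(-73) + 272·135 = 1.
Scaling by 1681 gives the particular solution (s, t) = (-122713, 226935).
The general solution is s = -122713 + 272k, t = 226935 − 503k; taking k = 452 gives the smaller pair s = 231, t = -421.
Check: 1509·231 + 816·(-421) = 348579 − 343536 = 5043. ✓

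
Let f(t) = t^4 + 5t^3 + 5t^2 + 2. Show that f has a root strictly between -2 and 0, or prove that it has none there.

f(-2) = -2 and f(0) = 2, which have opposite signs.
Since f is a polynomial it is continuous on [-2, 0].
By the Intermediate Value Theorem f must vanish at some point of (-2, 0).

Yes, f has a root in the interval.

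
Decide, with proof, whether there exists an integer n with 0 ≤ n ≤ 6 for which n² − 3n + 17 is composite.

At n = 6: 6² − 3·6 + 17 = 35 = 5·7, which is composite.

n = 6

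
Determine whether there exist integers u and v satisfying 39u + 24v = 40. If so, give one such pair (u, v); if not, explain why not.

Any value of 39u + 24v is a multiple of gcd(39, 24) = 3.
But 40 = 3·13 + 1, so 3 ∤ 40.
Therefore 39u + 24v = 40 has no solution in integers.

There are no such integers.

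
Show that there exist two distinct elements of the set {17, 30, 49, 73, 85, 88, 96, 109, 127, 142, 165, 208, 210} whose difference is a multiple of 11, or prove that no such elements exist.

17 and 127 are such a pair.

Reduce each element mod 11: 17↦6, 30↦8, 49↦5, 73↦7, 85↦8, 88↦0, 96↦8, 109↦10, 127↦6, 142↦10, 165↦0, 208↦10, 210↦1. The residue 6 repeats (at 17 and 127), and 127 − 17 = 110 = 10·11.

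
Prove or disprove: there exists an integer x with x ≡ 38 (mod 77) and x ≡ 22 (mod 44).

No, no such integer exists.

gcd(77, 44) = 11. If x ≡ 38 (mod 77) and x ≡ 22 (mod 44), then x ≡ 38 (mod 11) and x ≡ 22 (mod 11).
But 38 mod 11 = 5 while 22 mod 11 = 0, a contradiction.
Hence the system has no solution.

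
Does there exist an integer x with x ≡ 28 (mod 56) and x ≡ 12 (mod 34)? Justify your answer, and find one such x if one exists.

x = 420

gcd(56, 34) = 2. A simultaneous solution exists iff 28 ≡ 12 (mod 2); here 28 mod 2 = 0 = 12 mod 2, so it does.
List candidates x ≡ 28 (mod 56): 28, 84, 140, 196, 252, 308, 364, 420. Modulo 34 these are 28, 16, 4, 26, 14, 2, 24, 12; 420 gives 12 as required.
Verify: 420 = 7·56 + 28 and 420 = 12·34 + 12. ✓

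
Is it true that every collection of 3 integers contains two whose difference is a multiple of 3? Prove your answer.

No, the set {9, 10, 11} is a counterexample.

Consider the 3 integers 9, 10, 11. They lie in distinct residue classes modulo 3, since 3 ≤ 3.
The differences between them range over 1, …, 2, none of which is divisible by 3.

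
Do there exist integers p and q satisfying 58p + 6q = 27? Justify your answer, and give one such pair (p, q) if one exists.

Any value of 58p + 6q is a multiple of gcd(58, 6) = 2.
However 27 leaves remainder 1 on division by 2.
Therefore 58p + 6q = 27 has no solution in integers.

No, no such integers exist.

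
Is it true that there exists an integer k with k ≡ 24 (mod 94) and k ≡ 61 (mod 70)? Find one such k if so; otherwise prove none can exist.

Both moduli are multiples of 2 = gcd(94, 70), so any solution would satisfy k ≡ 24 and k ≡ 61 modulo 2 simultaneously.
But 24 mod 2 = 0 while 61 mod 2 = 1, a contradiction.
Therefore no such k exists.

No such integer exists.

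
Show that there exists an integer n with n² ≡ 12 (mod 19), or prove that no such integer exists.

No such integer exists.

Since (19 − n)² ≡ n² (mod 19), it suffices to square n = 0, 1, …, 9: the residues are 0, 1, 4, 9, 16, 6, 17, 11, 7, 5.
So the quadratic residues mod 19 are {0, 1, 4, 5, 6, 7, 9, 11, 16, 17}, and 12 is not among them.
Therefore n² ≡ 12 (mod 19) has no solution.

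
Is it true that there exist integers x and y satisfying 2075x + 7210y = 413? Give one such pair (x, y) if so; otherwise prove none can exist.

No, no such integers exist.

gcd(2075, 7210) = 5, so every integer of the form 2075x + 7210y is a multiple of 5.
But 413 is not a multiple of 5 (it leaves remainder 3).
So the equation is unsolvable over ℤ.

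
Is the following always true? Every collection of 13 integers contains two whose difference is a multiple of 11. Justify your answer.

Yes.

Each integer lies in one of the 11 residue classes modulo 11.
Since 13 > 11, two of the 13 integers must share a residue class by the pigeonhole principle; call them a and b.
Equal remainders mean a − b ≡ 0 (mod 11), so 11 divides their difference.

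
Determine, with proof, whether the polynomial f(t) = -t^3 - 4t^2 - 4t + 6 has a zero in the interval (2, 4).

f has no root in that interval.

f(2) = -26 and f(4) = -138, both negative, so a sign-change argument is unavailable; we show f keeps this sign on the whole interval.
Shift to the endpoint 2: with t = 2 + u (0 < u < 2), one computes f(2 + u) = -u^3 - 10u^2 - 32u - 26.
The nonzero coefficients here are all negative, so for u > 0 every term is negative (or zero), and the constant term -26 is strictly negative.
Therefore f(t) < 0 throughout (2, 4), and f has no zero there.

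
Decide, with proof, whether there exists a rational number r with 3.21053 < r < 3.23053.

Multiplying by 9: 9·3.21053 = 28.89477 and 9·3.23053 = 29.07477, so the integer 29 lies strictly between them.
Hence 29/9 is a rational number with 3.21053 < 29/9 < 3.23053.

r = 29/9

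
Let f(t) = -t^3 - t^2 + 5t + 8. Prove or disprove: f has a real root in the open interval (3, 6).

f has no root in that interval.

f(3) = -13 and f(6) = -214, both negative, so a sign-change argument is unavailable; we show f keeps this sign on the whole interval.
Shift to the endpoint 3: with t = 3 + u (0 < u < 3), one computes f(3 + u) = -u^3 - 10u^2 - 28u - 13.
All 4 nonzero coefficients of this polynomial in u are negative; hence for u > 0 the value is a sum of negative terms (the constant -13 among them).
Therefore f(t) < 0 throughout (3, 6), and f has no zero there.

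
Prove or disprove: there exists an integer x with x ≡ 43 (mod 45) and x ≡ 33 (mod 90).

Reduce both congruences modulo 45, which divides 45 and 90: they say x ≡ 43 (mod 45) and x ≡ 33 (mod 45).
But 43 mod 45 = 43 while 33 mod 45 = 33, a contradiction.
Hence the system has no solution.

No, no such integer exists.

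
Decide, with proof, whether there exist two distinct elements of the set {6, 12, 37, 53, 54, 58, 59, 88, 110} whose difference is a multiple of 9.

No such pair exists.

Two integers differ by a multiple of 9 exactly when they have the same residue mod 9. The residues are 6↦6, 12↦3, 37↦1, 53↦8, 54↦0, 58↦4, 59↦5, 88↦7, 110↦2.
These 9 residues are pairwise different, hence no difference of two elements is divisible by 9.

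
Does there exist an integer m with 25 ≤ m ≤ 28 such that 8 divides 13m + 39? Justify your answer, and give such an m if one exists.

No, no such integer m in that range exists.

At m = 25, 13·25 + 39 = 364 ≡ 4 (mod 8), and each step in m adds 13 ≡ 5 (mod 8), giving residues 4, 1, 6, 3 for m = 25, 26, 27, 28.
The residue 0 does not occur, so no m in [25, 28] makes 13m + 39 a multiple of 8.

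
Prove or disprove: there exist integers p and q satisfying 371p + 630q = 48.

There are no such integers.

gcd(371, 630) = 7, so every integer of the form 371p + 630q is a multiple of 7.
However 48 leaves remainder 6 on division by 7.
So the equation is unsolvable over ℤ.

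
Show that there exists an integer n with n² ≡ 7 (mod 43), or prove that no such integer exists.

There is no such integer.

Apply Euler's criterion with the prime 43: 7 is a quadratic residue iff 7^21 ≡ 1 (mod 43), and a non-residue iff it is ≡ −1.
Squaring successively (mod 43): 7^2 = 49 ≡ 6; 7^4 ≡ 6² = 36 ≡ 36; 7^8 ≡ 36² = 1296 ≡ 6; 7^16 ≡ 6² = 36 ≡ 36.
Since 21 = 16 + 4 + 1, 7^21 ≡ 36 · 36 · 7; multiplying out mod 43: 36·36 = 1296 ≡ 6, then 6·7 = 42 ≡ 42. Thus 7^21 ≡ 42 ≡ −1 (mod 43).
The value −1 means 7 is a non-residue modulo 43, so n² ≡ 7 (mod 43) is impossible.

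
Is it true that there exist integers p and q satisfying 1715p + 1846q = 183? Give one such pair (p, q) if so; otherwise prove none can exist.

1715 and 1846 are coprime, so 1715p + 1846q ranges over all of ℤ.
Run the Euclidean algorithm on 1846 and 1715: 1846 = 1·1715 + 131, 1715 = 13·131 + 12, 131 = 10·12 + 11, 12 = 1·11 + 1, 11 = 11·1 + 0.
Unwinding: 1 = 12 − 1·11 = 12 − (131 − 10·12) = −131 + 11·12 = −131 + 11·(1715 − 13·131) = 11·1715 − 144·131 = 11·1715 − 144·(1846 − 1·1715) = −144·1846 + 155·1715, i.e. 1715·155 + 1846·(-144) = 1.
Times 183: 1715·28365 + 1846·(-26352) = 183, so (28365, -26352) solves it.
The general solution is p = 28365 + 1846k, q = -26352 − 1715k; taking k = -15 gives the smaller pair p = 675, q = -627.
Indeed 1715·675 + 1846·(-627) = 1157625 − 1157442 = 183.

p = 675, q = -627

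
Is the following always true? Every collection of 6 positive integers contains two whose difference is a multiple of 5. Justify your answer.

Each integer lies in one of the 5 residue classes modulo 5.
Placing 6 integers into 5 classes, some class receives at least two — say a and b.
Their difference a − b is then a multiple of 5.

Yes.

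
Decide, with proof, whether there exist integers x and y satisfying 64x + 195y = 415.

x = 40, y = -11

Since gcd(64, 195) = 1, every integer is an integer combination of 64 and 195.
Run the Euclidean algorithm on 195 and 64: 195 = 3·64 + 3, 64 = 21·3 + 1, 3 = 3·1 + 0.
Unwinding: 1 = 64 − 21·3 = 64 − 21·(195 − 3·64) = −21·195 + 64·64, i.e. 64·64 + 195·(-21) = 1.
Scaling by 415 gives the particular solution (x, y) = (26560, -8715).
Shifting by a multiple of (195, −64) keeps it a solution: x = 26560 − 136·195 = 40, y = -8715 + 136·64 = -11.
Check: 64·40 + 195·(-11) = 2560 − 2145 = 415. ✓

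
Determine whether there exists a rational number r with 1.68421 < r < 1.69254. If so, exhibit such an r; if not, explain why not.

Look for a denominator N such that an integer falls strictly between N·1.68421 and N·1.69254. N = 13 works: 13·1.68421 = 21.89473 < 22 < 22.00302 = 13·1.69254.
Hence 22/13 is a rational number with 1.68421 < 22/13 < 1.69254.

r = 22/13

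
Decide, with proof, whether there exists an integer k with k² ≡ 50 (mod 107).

107 is prime, so by Euler's criterion 50 is a square mod 107 iff 50^((107−1)/2) = 50^53 ≡ 1 (mod 107).
Repeated squaring mod 107: 50^2 = 2500 ≡ 39; 50^4 ≡ 39² = 1521 ≡ 23; 50^8 ≡ 23² = 529 ≡ 101; 50^16 ≡ 101² = 10201 ≡ 36; 50^32 ≡ 36² = 1296 ≡ 12.
Since 53 = 32 + 16 + 4 + 1, 50^53 ≡ 12 · 36 · 23 · 50; multiplying out mod 107: 12·36 = 432 ≡ 4, then 4·23 = 92 ≡ 92, then 92·50 = 4600 ≡ 106. Thus 50^53 ≡ 106 ≡ −1 (mod 107).
By Euler's criterion 50 is a quadratic non-residue mod 107: no k satisfies k² ≡ 50 (mod 107).

No such integer exists.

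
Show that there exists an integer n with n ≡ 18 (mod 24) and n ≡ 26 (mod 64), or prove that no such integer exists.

n = 90

The moduli are not coprime: gcd(24, 64) = 8. Compatibility requires 8 ∣ (26 − 18) = 8, which holds, so solutions exist.
The integers ≡ 18 (mod 24) are 18, 42, 66, 90, …; their remainders mod 64 are 18, 42, 2, 26, so n = 90 is the first that is ≡ 26 (mod 64).
Check: 90 mod 24 = 18, 90 mod 64 = 26. ✓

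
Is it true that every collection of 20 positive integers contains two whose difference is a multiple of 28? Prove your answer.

Try 20 consecutive integers, 34, 35, …, 53. Their remainders mod 28 are 6, 7, 8, 9, 10, 11, 12, 13, 14, 15, 16, 17, 18, 19, 20, 21, 22, 23, 24, 25 — pairwise different, as any 20 ≤ 28 consecutive integers have distinct residues.
No two share a residue, so no pair has difference divisible by 28; the claim fails for this set.

No; for instance {34, 35, 36, 37, 38, 39, 40, 41, 42, 43, 44, 45, 46, 47, 48, 49, 50, 51, 52, 53} is a counterexample.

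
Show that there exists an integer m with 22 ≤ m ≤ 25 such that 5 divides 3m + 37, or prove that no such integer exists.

No, no such integer m in that range exists.

At m = 22, 3·22 + 37 = 103 ≡ 3 (mod 5), and each step in m adds 3, giving residues 3, 1, 4, 2 for m = 22, 23, 24, 25.
None is 0, so 5 never divides 3m + 37 on this range.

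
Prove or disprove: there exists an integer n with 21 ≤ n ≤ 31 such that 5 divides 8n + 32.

n = 21 works, since 8·21 + 32 = 200 = 40·5.

n = 21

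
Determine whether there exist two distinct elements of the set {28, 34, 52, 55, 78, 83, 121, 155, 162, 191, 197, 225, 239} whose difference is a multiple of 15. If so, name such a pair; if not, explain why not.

Two integers differ by a multiple of 15 exactly when they have the same residue mod 15. The residues are 28↦13, 34↦4, 52↦7, 55↦10, 78↦3, 83↦8, 121↦1, 155↦5, 162↦12, 191↦11, 197↦2, 225↦0, 239↦14.
These 13 residues are pairwise different, hence no difference of two elements is divisible by 15.

There is no such pair.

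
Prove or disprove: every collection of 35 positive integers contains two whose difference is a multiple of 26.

Each integer lies in one of the 26 residue classes modulo 26.
Since 35 > 26, two of the 35 integers must share a residue class by the pigeonhole principle; call them a and b.
Equal remainders mean a − b ≡ 0 (mod 26), so 26 divides their difference.

Yes.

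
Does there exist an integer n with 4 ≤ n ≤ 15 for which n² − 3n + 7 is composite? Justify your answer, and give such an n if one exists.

At n = 12: 12² − 3·12 + 7 = 115 = 5·23, which is composite.

n = 12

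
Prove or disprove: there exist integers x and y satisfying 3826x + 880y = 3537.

Both 3826 and 880 are divisible by gcd(3826, 880) = 2, hence so is any combination 3826x + 880y.
But 3537 = 2·1768 + 1, so 2 ∤ 3537.
Hence no integers x, y satisfy the equation.

No such integers exist.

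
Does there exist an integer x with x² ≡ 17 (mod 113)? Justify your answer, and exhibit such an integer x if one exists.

No, no such integer exists.

113 is prime, so by Euler's criterion 17 is a square mod 113 iff 17^((113−1)/2) = 17^56 ≡ 1 (mod 113).
Squaring successively (mod 113): 17^2 = 289 ≡ 63; 17^4 ≡ 63² = 3969 ≡ 14; 17^8 ≡ 14² = 196 ≡ 83; 17^16 ≡ 83² = 6889 ≡ 109; 17^32 ≡ 109² = 11881 ≡ 16.
Since 56 = 32 + 16 + 8, 17^56 ≡ 16 · 109 · 83; multiplying out mod 113: 16·109 = 1744 ≡ 49, then 49·83 = 4067 ≡ 112. Thus 17^56 ≡ 112 ≡ −1 (mod 113).
The value −1 means 17 is a non-residue modulo 113, so x² ≡ 17 (mod 113) is impossible.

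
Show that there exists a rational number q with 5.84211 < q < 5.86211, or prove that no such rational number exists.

Scale by 7: the interval becomes (40.89477, 41.03477), which contains the integer 41.
Dividing back, 5.84211 < 41/7 < 5.86211, and 41/7 is rational.

q = 41/7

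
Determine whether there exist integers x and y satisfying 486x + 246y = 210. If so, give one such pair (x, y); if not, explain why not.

x = 6, y = -11

Since gcd(486, 246) = 6 and 210 = 6·35, Bézout's identity guarantees a solution.
Dividing through by 6 reduces the equation to 81x + 41y = 35.
Run the Euclidean algorithm on 81 and 41: 81 = 1·41 + 40, 41 = 1·40 + 1, 40 = 40·1 + 0.
Unwinding: 1 = 41 − 1·40 = 41 − (81 − 1·41) = −81 + 2·41, i.e. 81·(-1) + 41·2 = 1.
Scaling by 35 gives the particular solution (x, y) = (-35, 70).
Shifting by a multiple of (41, −81) keeps it a solution: x = -35 + 1·41 = 6, y = 70 − 1·81 = -11.
Check: 486·6 + 246·(-11) = 2916 − 2706 = 210. ✓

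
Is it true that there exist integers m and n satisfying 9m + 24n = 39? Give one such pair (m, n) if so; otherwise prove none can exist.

m = 7, n = -1

Every value of 9m + 24n is a multiple of gcd(9, 24) = 3; since 3 ∣ 39, solutions exist.
Dividing through by 3 reduces the equation to 3m + 8n = 13.
Run the Euclidean algorithm on 8 and 3: 8 = 2·3 + 2, 3 = 1·2 + 1, 2 = 2·1 + 0.
Unwinding: 1 = 3 − 1·2 = 3 − (8 − 2·3) = −8 + 3·3, i.e. 3·3 + 8·(-1) = 1.
Scaling by 13 gives the particular solution (m, n) = (39, -13).
Subtracting 4·8 from m and adding 4·3 to n gives the tidier solution (7, -1).
Check: 9·7 + 24·(-1) = 63 − 24 = 39. ✓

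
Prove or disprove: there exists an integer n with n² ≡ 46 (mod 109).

n = 41

Take n = 41. Then 41² = 1681 = 15·109 + 46, so 41² ≡ 46 (mod 109).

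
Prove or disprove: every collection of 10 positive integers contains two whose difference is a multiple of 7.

Yes, this is always true.

Each integer lies in one of the 7 residue classes modulo 7.
With 10 integers and only 7 classes, the pigeonhole principle forces two of them, say a and b, into the same class.
Then a ≡ b (mod 7), i.e. 7 ∣ (a − b).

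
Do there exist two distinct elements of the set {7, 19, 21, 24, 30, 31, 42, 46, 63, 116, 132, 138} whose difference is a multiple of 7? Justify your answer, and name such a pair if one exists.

Reduce each element mod 7: 7↦0, 19↦5, 21↦0, 24↦3, 30↦2, 31↦3, 42↦0, 46↦4, 63↦0, 116↦4, 132↦6, 138↦5. The residue 0 repeats (at 7 and 21), and 21 − 7 = 14 = 2·7.

Yes: 7 and 21.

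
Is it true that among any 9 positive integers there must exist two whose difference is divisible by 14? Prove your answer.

Try 9 consecutive integers, 24, 25, …, 32. Their remainders mod 14 are 10, 11, 12, 13, 0, 1, 2, 3, 4 — pairwise different, as any 9 ≤ 14 consecutive integers have distinct residues.
No two share a residue, so no pair has difference divisible by 14; the claim fails for this set.

No; for instance {24, 25, 26, 27, 28, 29, 30, 31, 32} is a counterexample.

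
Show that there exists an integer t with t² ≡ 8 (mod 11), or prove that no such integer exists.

Since (11 − t)² ≡ t² (mod 11), it suffices to square t = 0, 1, …, 5: the residues are 0, 1, 4, 9, 5, 3.
The set of squares mod 11 is therefore {0, 1, 3, 4, 5, 9}, which does not contain 8.
Therefore t² ≡ 8 (mod 11) has no solution.

No such integer exists.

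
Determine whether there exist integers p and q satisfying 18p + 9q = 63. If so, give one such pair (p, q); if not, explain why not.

p = 0, q = 7

gcd(18, 9) = 9, and 9 divides 63, so integer solutions exist.
Dividing through by 9 reduces the equation to 2p + 1q = 7.
The coefficient of q is 1, so setting p = 0 and q = 7 already solves it.
Check: 18·0 + 9·7 = 0 + 63 = 63. ✓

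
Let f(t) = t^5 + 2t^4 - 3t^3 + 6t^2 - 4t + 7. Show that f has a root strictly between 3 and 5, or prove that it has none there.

No such root exists.

The endpoint values f(3) = 373 and f(5) = 4137 are both positive. Claim: f(t) > 0 for every t in (3, 5).
Substitute t = 3 + u, where 0 < u < 2 on the interval. Expanding, f(3 + u) = u^5 + 17u^4 + 111u^3 + 357u^2 + 572u + 373.
All 6 nonzero coefficients of this polynomial in u are positive; hence for u > 0 the value is a sum of positive terms (the constant 373 among them).
Therefore f(t) > 0 throughout (3, 5), and f has no zero there.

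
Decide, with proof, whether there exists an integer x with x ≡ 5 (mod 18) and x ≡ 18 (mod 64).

Reduce both congruences modulo 2, which divides 18 and 64: they say x ≡ 5 (mod 2) and x ≡ 18 (mod 2).
These are incompatible: 5 − 18 = -13 is not divisible by 2.
So no integer satisfies both congruences.

No such integer exists.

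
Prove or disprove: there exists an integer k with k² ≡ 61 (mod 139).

139 is prime, so by Euler's criterion 61 is a square mod 139 iff 61^((139−1)/2) = 61^69 ≡ 1 (mod 139).
Repeated squaring mod 139: 61^2 = 3721 ≡ 107; 61^4 ≡ 107² = 11449 ≡ 51; 61^8 ≡ 51² = 2601 ≡ 99; 61^16 ≡ 99² = 9801 ≡ 71; 61^32 ≡ 71² = 5041 ≡ 37; 61^64 ≡ 37² = 1369 ≡ 118.
Since 69 = 64 + 4 + 1, 61^69 ≡ 118 · 51 · 61; multiplying out mod 139: 118·51 = 6018 ≡ 41, then 41·61 = 2501 ≡ 138. Thus 61^69 ≡ 138 ≡ −1 (mod 139).
By Euler's criterion 61 is a quadratic non-residue mod 139: no k satisfies k² ≡ 61 (mod 139).

There is no such integer.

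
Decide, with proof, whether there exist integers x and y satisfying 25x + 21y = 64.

x = 16, y = -16

25 and 21 are coprime, so 25x + 21y ranges over all of ℤ.
Euclidean algorithm: 25 = 1·21 + 4, 21 = 5·4 + 1, 4 = 4·1 + 0.
Unwinding: 1 = 21 − 5·4 = 21 − 5·(25 − 1·21) = −5·25 + 6·21, i.e. 25·(-5) + 21·6 = 1.
Times 64: 25·(-320) + 21·384 = 64, so (-320, 384) solves it.
Adding 16·21 to x and subtracting 16·25 from y gives the tidier solution (16, -16).
Indeed 25·16 + 21·(-16) = 400 − 336 = 64.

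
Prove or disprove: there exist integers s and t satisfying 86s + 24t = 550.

s = 5, t = 5

gcd(86, 24) = 2, and 2 divides 550, so integer solutions exist.
Dividing through by 2 reduces the equation to 43s + 12t = 275.
Dividing repeatedly: 43 = 3·12 + 7, 12 = 1·7 + 5, 7 = 1·5 + 2, 5 = 2·2 + 1, 2 = 2·1 + 0.
Back-substituting, 1 = 5 − 2·2 = 5 − 2·(7 − 1·5) = −2·7 + 3·5 = −2·7 + 3·(12 − 1·7) = 3·12 − 5·7 = 3·12 − 5·(43 − 3·12) = −5·43 + 18·12; that is, 43·(-5) + 12·18 = 1.
Times 275: 43·(-1375) + 12·4950 = 275, so (-1375, 4950) solves it.
The general solution is s = -1375 + 12k, t = 4950 − 43k; taking k = 115 gives the smaller pair s = 5, t = 5.
Indeed 86·5 + 24·5 = 430 + 120 = 550.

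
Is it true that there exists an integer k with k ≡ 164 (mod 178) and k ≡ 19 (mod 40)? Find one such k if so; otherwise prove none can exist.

Reduce both congruences modulo 2, which divides 178 and 40: they say k ≡ 164 (mod 2) and k ≡ 19 (mod 2).
However 164 ≡ 0 and 19 ≡ 1 (mod 2), and 0 ≠ 1.
So no integer satisfies both congruences.

There is no such integer.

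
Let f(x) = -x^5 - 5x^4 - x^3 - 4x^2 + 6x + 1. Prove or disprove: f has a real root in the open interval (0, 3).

Yes, f has a root in the interval.

f(0) = 1 and f(3) = -692, which have opposite signs.
f is continuous everywhere (it is a polynomial), in particular on [0, 3].
By the Intermediate Value Theorem, f takes the value 0 somewhere in the open interval.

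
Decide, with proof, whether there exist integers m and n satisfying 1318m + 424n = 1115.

No, no such integers exist.

Any value of 1318m + 424n is a multiple of gcd(1318, 424) = 2.
But 1115 = 2·557 + 1, so 2 ∤ 1115.
So the equation is unsolvable over ℤ.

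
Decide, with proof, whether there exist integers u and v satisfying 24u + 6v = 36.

Since gcd(24, 6) = 6 and 36 = 6·6, Bézout's identity guarantees a solution.
Dividing through by 6 reduces the equation to 4u + 1v = 6.
The coefficient of v is 1, so setting u = 0 and v = 6 already solves it.
Check: 24·0 + 6·6 = 0 + 36 = 36. ✓

u = 0, v = 6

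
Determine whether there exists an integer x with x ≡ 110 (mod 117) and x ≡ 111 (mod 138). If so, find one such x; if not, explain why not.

There is no such integer.

gcd(117, 138) = 3. If x ≡ 110 (mod 117) and x ≡ 111 (mod 138), then x ≡ 110 (mod 3) and x ≡ 111 (mod 3).
However 110 ≡ 2 and 111 ≡ 0 (mod 3), and 2 ≠ 0.
Hence the system has no solution.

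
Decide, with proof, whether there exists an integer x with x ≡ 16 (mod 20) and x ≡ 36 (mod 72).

x = 36

The moduli are not coprime: gcd(20, 72) = 4. Compatibility requires 4 ∣ (36 − 16) = 20, which holds, so solutions exist.
List candidates x ≡ 16 (mod 20): 16, 36. Modulo 72 these are 16, 36; 36 gives 36 as required.
Indeed 36 ≡ 16 (mod 20) and 36 ≡ 36 (mod 72).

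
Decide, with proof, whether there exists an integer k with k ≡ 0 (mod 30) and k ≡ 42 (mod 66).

k = 240

gcd(30, 66) = 6. A simultaneous solution exists iff 0 ≡ 42 (mod 6); here 0 mod 6 = 0 = 42 mod 6, so it does.
Put k = 0 + 30t, so we need 30t ≡ 42 (mod 66), equivalently (divide by 6) 5t ≡ 7 (mod 11).
Since 5·9 = 45 = 4·11 + 1, the inverse of 5 mod 11 is 9.
Multiplying by 9: t ≡ 9·7 = 63 ≡ 8 (mod 11).
Then k = 0 + 30·8 = 240.
Indeed 240 ≡ 0 (mod 30) and 240 ≡ 42 (mod 66).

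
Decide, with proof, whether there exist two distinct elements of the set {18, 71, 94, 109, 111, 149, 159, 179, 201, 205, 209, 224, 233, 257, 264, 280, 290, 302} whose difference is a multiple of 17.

18 and 205 are such a pair.

Both 18 and 205 leave remainder 1 on division by 17; their difference 187 = 11·17 is a multiple of 17.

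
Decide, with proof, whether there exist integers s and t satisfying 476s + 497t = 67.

Both 476 and 497 are divisible by gcd(476, 497) = 7, hence so is any combination 476s + 497t.
But 67 = 7·9 + 4, so 7 ∤ 67.
So the equation is unsolvable over ℤ.

No, no such integers exist.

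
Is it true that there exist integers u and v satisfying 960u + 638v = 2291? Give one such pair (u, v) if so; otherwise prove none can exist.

No, no such integers exist.

gcd(960, 638) = 2, so every integer of the form 960u + 638v is a multiple of 2.
But 2291 is not a multiple of 2 (it leaves remainder 1).
Hence no integers u, v satisfy the equation.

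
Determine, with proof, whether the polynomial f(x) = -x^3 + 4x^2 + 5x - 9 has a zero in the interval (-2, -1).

Such a root exists.

f(-2) = 5 and f(-1) = -9, which have opposite signs.
f is continuous everywhere (it is a polynomial), in particular on [-2, -1].
By the Intermediate Value Theorem, f takes the value 0 somewhere in the open interval.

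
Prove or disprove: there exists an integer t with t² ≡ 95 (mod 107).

Apply Euler's criterion with the prime 107: 95 is a quadratic residue iff 95^53 ≡ 1 (mod 107), and a non-residue iff it is ≡ −1.
Squaring successively (mod 107): 95^2 = 9025 ≡ 37; 95^4 ≡ 37² = 1369 ≡ 85; 95^8 ≡ 85² = 7225 ≡ 56; 95^16 ≡ 56² = 3136 ≡ 33; 95^32 ≡ 33² = 1089 ≡ 19.
Since 53 = 32 + 16 + 4 + 1, 95^53 ≡ 19 · 33 · 85 · 95; multiplying out mod 107: 19·33 = 627 ≡ 92, then 92·85 = 7820 ≡ 9, then 9·95 = 855 ≡ 106. Thus 95^53 ≡ 106 ≡ −1 (mod 107).
By Euler's criterion 95 is a quadratic non-residue mod 107: no t satisfies t² ≡ 95 (mod 107).

There is no such integer.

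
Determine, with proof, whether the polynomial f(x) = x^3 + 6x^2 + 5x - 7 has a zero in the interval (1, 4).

f has no root in that interval.

The endpoint values f(1) = 5 and f(4) = 173 are both positive. Claim: f(x) > 0 for every x in (1, 4).
Shift to the endpoint 1: with x = 1 + u (0 < u < 3), one computes f(1 + u) = u^3 + 9u^2 + 20u + 5.
All 4 nonzero coefficients of this polynomial in u are positive; hence for u > 0 the value is a sum of positive terms (the constant 5 among them).
Therefore f(x) > 0 throughout (1, 4), and f has no zero there.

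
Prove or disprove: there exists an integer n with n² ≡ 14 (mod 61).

Take n = 21. Then 21² = 441 = 7·61 + 14, so 21² ≡ 14 (mod 61).

n = 21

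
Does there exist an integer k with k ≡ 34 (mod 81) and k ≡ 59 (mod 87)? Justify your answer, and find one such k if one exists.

No, no such integer exists.

Both moduli are multiples of 3 = gcd(81, 87), so any solution would satisfy k ≡ 34 and k ≡ 59 modulo 3 simultaneously.
However 34 ≡ 1 and 59 ≡ 2 (mod 3), and 1 ≠ 2.
Therefore no such k exists.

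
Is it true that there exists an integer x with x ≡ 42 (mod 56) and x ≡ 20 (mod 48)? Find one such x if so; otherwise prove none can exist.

No such integer exists.

Both moduli are multiples of 8 = gcd(56, 48), so any solution would satisfy x ≡ 42 and x ≡ 20 modulo 8 simultaneously.
However 42 ≡ 2 and 20 ≡ 4 (mod 8), and 2 ≠ 4.
Hence the system has no solution.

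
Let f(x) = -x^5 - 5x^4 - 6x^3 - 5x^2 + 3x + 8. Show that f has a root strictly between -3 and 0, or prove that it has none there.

Yes, f has a root in the interval.

f(-3) = -46 and f(0) = 8, which have opposite signs.
Since f is a polynomial it is continuous on [-3, 0].
By the Intermediate Value Theorem f must vanish at some point of (-3, 0).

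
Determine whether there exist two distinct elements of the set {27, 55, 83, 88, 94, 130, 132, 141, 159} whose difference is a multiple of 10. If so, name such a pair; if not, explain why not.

Residues mod 10: 27↦7, 55↦5, 83↦3, 88↦8, 94↦4, 130↦0, 132↦2, 141↦1, 159↦9.
These 9 residues are pairwise different, hence no difference of two elements is divisible by 10.

No such pair exists.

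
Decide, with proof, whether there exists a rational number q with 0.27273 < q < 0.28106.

Multiplying by 18: 18·0.27273 = 4.90914 and 18·0.28106 = 5.05908, so the integer 5 lies strictly between them.
Dividing back, 0.27273 < 5/18 < 0.28106, and 5/18 is rational.

q = 5/18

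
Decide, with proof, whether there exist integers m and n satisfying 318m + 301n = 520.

m = 66, n = -68

Since gcd(318, 301) = 1, every integer is an integer combination of 318 and 301.
Euclidean algorithm: 318 = 1·301 + 17, 301 = 17·17 + 12, 17 = 1·12 + 5, 12 = 2·5 + 2, 5 = 2·2 + 1, 2 = 2·1 + 0.
Working back up the chain: 1 = 5 − 2·2 = 5 − 2·(12 − 2·5) = −2·12 + 5·5 = −2·12 + 5·(17 − 1·12) = 5·17 − 7·12 = 5·17 − 7·(301 − 17·17) = −7·301 + 124·17 = −7·301 + 124·(318 − 1·301) = 124·318 − 131·301. So 318·124 + 301·(-131) = 1.
Scaling by 520 gives the particular solution (m, n) = (64480, -68120).
Shifting by a multiple of (301, −318) keeps it a solution: m = 64480 − 214·301 = 66, n = -68120 + 214·318 = -68.
Indeed 318·66 + 301·(-68) = 20988 − 20468 = 520.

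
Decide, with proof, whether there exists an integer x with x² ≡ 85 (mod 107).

x = 37 works: 37² = 1369, and 1369 − 85 = 1284 = 12·107.

x = 37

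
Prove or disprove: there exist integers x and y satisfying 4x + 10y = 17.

Any value of 4x + 10y is a multiple of gcd(4, 10) = 2.
But 17 = 2·8 + 1, so 2 ∤ 17.
So the equation is unsolvable over ℤ.

There are no such integers.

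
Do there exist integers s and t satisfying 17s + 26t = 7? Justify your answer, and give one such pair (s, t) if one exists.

17 and 26 are coprime, so 17s + 26t ranges over all of ℤ.
Euclidean algorithm: 26 = 1·17 + 9, 17 = 1·9 + 8, 9 = 1·8 + 1, 8 = 8·1 + 0.
Working back up the chain: 1 = 9 − 1·8 = 9 − (17 − 1·9) = −17 + 2·9 = −17 + 2·(26 − 1·17) = 2·26 − 3·17. So 17·(-3) + 26·2 = 1.
Times 7: 17·(-21) + 26·14 = 7, so (-21, 14) solves it.
Shifting by a multiple of (26, −17) keeps it a solution: s = -21 + 1·26 = 5, t = 14 − 1·17 = -3.
Check: 17·5 + 26·(-3) = 85 − 78 = 7. ✓

s = 5, t = -3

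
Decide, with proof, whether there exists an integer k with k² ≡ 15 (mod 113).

k = 69

k = 69 works: 69² = 4761, and 4761 − 15 = 4746 = 42·113.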